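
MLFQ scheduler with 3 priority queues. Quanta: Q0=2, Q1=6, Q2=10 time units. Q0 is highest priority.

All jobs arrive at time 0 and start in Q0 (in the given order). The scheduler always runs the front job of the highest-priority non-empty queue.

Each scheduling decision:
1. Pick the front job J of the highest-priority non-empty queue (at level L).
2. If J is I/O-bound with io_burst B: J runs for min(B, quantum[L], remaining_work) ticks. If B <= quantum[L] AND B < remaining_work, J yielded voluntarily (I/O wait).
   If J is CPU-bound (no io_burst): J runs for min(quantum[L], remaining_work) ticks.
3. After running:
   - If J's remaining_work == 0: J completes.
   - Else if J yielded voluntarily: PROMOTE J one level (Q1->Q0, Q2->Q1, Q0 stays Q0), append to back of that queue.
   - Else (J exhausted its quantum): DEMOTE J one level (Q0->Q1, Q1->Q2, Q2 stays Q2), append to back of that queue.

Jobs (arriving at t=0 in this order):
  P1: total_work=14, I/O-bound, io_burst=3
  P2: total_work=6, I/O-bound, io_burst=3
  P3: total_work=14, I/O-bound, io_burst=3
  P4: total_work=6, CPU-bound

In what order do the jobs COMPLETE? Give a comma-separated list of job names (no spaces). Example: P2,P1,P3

t=0-2: P1@Q0 runs 2, rem=12, quantum used, demote→Q1. Q0=[P2,P3,P4] Q1=[P1] Q2=[]
t=2-4: P2@Q0 runs 2, rem=4, quantum used, demote→Q1. Q0=[P3,P4] Q1=[P1,P2] Q2=[]
t=4-6: P3@Q0 runs 2, rem=12, quantum used, demote→Q1. Q0=[P4] Q1=[P1,P2,P3] Q2=[]
t=6-8: P4@Q0 runs 2, rem=4, quantum used, demote→Q1. Q0=[] Q1=[P1,P2,P3,P4] Q2=[]
t=8-11: P1@Q1 runs 3, rem=9, I/O yield, promote→Q0. Q0=[P1] Q1=[P2,P3,P4] Q2=[]
t=11-13: P1@Q0 runs 2, rem=7, quantum used, demote→Q1. Q0=[] Q1=[P2,P3,P4,P1] Q2=[]
t=13-16: P2@Q1 runs 3, rem=1, I/O yield, promote→Q0. Q0=[P2] Q1=[P3,P4,P1] Q2=[]
t=16-17: P2@Q0 runs 1, rem=0, completes. Q0=[] Q1=[P3,P4,P1] Q2=[]
t=17-20: P3@Q1 runs 3, rem=9, I/O yield, promote→Q0. Q0=[P3] Q1=[P4,P1] Q2=[]
t=20-22: P3@Q0 runs 2, rem=7, quantum used, demote→Q1. Q0=[] Q1=[P4,P1,P3] Q2=[]
t=22-26: P4@Q1 runs 4, rem=0, completes. Q0=[] Q1=[P1,P3] Q2=[]
t=26-29: P1@Q1 runs 3, rem=4, I/O yield, promote→Q0. Q0=[P1] Q1=[P3] Q2=[]
t=29-31: P1@Q0 runs 2, rem=2, quantum used, demote→Q1. Q0=[] Q1=[P3,P1] Q2=[]
t=31-34: P3@Q1 runs 3, rem=4, I/O yield, promote→Q0. Q0=[P3] Q1=[P1] Q2=[]
t=34-36: P3@Q0 runs 2, rem=2, quantum used, demote→Q1. Q0=[] Q1=[P1,P3] Q2=[]
t=36-38: P1@Q1 runs 2, rem=0, completes. Q0=[] Q1=[P3] Q2=[]
t=38-40: P3@Q1 runs 2, rem=0, completes. Q0=[] Q1=[] Q2=[]

Answer: P2,P4,P1,P3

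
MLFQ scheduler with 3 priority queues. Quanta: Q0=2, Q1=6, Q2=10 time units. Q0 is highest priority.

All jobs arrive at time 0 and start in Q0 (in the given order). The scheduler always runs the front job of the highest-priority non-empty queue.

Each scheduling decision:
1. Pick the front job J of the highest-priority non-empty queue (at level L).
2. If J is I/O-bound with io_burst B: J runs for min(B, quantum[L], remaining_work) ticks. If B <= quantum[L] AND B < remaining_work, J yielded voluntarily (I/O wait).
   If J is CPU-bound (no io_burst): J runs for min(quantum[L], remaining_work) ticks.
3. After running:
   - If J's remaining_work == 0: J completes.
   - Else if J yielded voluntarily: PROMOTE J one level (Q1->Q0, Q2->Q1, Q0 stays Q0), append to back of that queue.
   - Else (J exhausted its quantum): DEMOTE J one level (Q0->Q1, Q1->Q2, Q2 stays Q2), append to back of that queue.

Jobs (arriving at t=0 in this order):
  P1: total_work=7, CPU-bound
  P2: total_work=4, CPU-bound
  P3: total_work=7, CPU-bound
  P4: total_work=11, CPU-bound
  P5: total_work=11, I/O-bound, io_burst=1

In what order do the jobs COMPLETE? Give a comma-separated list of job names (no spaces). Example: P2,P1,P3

t=0-2: P1@Q0 runs 2, rem=5, quantum used, demote→Q1. Q0=[P2,P3,P4,P5] Q1=[P1] Q2=[]
t=2-4: P2@Q0 runs 2, rem=2, quantum used, demote→Q1. Q0=[P3,P4,P5] Q1=[P1,P2] Q2=[]
t=4-6: P3@Q0 runs 2, rem=5, quantum used, demote→Q1. Q0=[P4,P5] Q1=[P1,P2,P3] Q2=[]
t=6-8: P4@Q0 runs 2, rem=9, quantum used, demote→Q1. Q0=[P5] Q1=[P1,P2,P3,P4] Q2=[]
t=8-9: P5@Q0 runs 1, rem=10, I/O yield, promote→Q0. Q0=[P5] Q1=[P1,P2,P3,P4] Q2=[]
t=9-10: P5@Q0 runs 1, rem=9, I/O yield, promote→Q0. Q0=[P5] Q1=[P1,P2,P3,P4] Q2=[]
t=10-11: P5@Q0 runs 1, rem=8, I/O yield, promote→Q0. Q0=[P5] Q1=[P1,P2,P3,P4] Q2=[]
t=11-12: P5@Q0 runs 1, rem=7, I/O yield, promote→Q0. Q0=[P5] Q1=[P1,P2,P3,P4] Q2=[]
t=12-13: P5@Q0 runs 1, rem=6, I/O yield, promote→Q0. Q0=[P5] Q1=[P1,P2,P3,P4] Q2=[]
t=13-14: P5@Q0 runs 1, rem=5, I/O yield, promote→Q0. Q0=[P5] Q1=[P1,P2,P3,P4] Q2=[]
t=14-15: P5@Q0 runs 1, rem=4, I/O yield, promote→Q0. Q0=[P5] Q1=[P1,P2,P3,P4] Q2=[]
t=15-16: P5@Q0 runs 1, rem=3, I/O yield, promote→Q0. Q0=[P5] Q1=[P1,P2,P3,P4] Q2=[]
t=16-17: P5@Q0 runs 1, rem=2, I/O yield, promote→Q0. Q0=[P5] Q1=[P1,P2,P3,P4] Q2=[]
t=17-18: P5@Q0 runs 1, rem=1, I/O yield, promote→Q0. Q0=[P5] Q1=[P1,P2,P3,P4] Q2=[]
t=18-19: P5@Q0 runs 1, rem=0, completes. Q0=[] Q1=[P1,P2,P3,P4] Q2=[]
t=19-24: P1@Q1 runs 5, rem=0, completes. Q0=[] Q1=[P2,P3,P4] Q2=[]
t=24-26: P2@Q1 runs 2, rem=0, completes. Q0=[] Q1=[P3,P4] Q2=[]
t=26-31: P3@Q1 runs 5, rem=0, completes. Q0=[] Q1=[P4] Q2=[]
t=31-37: P4@Q1 runs 6, rem=3, quantum used, demote→Q2. Q0=[] Q1=[] Q2=[P4]
t=37-40: P4@Q2 runs 3, rem=0, completes. Q0=[] Q1=[] Q2=[]

Answer: P5,P1,P2,P3,P4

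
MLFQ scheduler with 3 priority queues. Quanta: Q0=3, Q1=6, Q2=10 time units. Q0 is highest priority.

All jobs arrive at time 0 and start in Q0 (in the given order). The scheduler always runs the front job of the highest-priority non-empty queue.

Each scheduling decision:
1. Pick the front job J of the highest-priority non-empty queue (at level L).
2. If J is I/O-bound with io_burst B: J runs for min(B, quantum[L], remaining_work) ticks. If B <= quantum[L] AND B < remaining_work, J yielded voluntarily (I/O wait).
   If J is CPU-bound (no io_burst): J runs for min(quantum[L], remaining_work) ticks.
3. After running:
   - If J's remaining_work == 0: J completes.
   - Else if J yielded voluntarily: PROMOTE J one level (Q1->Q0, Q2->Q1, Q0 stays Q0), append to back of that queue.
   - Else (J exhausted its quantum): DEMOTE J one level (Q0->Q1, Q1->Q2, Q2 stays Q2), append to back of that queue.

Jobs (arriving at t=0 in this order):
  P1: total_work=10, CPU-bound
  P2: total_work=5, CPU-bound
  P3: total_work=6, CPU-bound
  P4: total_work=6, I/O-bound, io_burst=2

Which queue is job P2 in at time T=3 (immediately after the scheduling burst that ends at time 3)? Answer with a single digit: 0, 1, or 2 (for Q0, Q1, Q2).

Answer: 0

Derivation:
t=0-3: P1@Q0 runs 3, rem=7, quantum used, demote→Q1. Q0=[P2,P3,P4] Q1=[P1] Q2=[]
t=3-6: P2@Q0 runs 3, rem=2, quantum used, demote→Q1. Q0=[P3,P4] Q1=[P1,P2] Q2=[]
t=6-9: P3@Q0 runs 3, rem=3, quantum used, demote→Q1. Q0=[P4] Q1=[P1,P2,P3] Q2=[]
t=9-11: P4@Q0 runs 2, rem=4, I/O yield, promote→Q0. Q0=[P4] Q1=[P1,P2,P3] Q2=[]
t=11-13: P4@Q0 runs 2, rem=2, I/O yield, promote→Q0. Q0=[P4] Q1=[P1,P2,P3] Q2=[]
t=13-15: P4@Q0 runs 2, rem=0, completes. Q0=[] Q1=[P1,P2,P3] Q2=[]
t=15-21: P1@Q1 runs 6, rem=1, quantum used, demote→Q2. Q0=[] Q1=[P2,P3] Q2=[P1]
t=21-23: P2@Q1 runs 2, rem=0, completes. Q0=[] Q1=[P3] Q2=[P1]
t=23-26: P3@Q1 runs 3, rem=0, completes. Q0=[] Q1=[] Q2=[P1]
t=26-27: P1@Q2 runs 1, rem=0, completes. Q0=[] Q1=[] Q2=[]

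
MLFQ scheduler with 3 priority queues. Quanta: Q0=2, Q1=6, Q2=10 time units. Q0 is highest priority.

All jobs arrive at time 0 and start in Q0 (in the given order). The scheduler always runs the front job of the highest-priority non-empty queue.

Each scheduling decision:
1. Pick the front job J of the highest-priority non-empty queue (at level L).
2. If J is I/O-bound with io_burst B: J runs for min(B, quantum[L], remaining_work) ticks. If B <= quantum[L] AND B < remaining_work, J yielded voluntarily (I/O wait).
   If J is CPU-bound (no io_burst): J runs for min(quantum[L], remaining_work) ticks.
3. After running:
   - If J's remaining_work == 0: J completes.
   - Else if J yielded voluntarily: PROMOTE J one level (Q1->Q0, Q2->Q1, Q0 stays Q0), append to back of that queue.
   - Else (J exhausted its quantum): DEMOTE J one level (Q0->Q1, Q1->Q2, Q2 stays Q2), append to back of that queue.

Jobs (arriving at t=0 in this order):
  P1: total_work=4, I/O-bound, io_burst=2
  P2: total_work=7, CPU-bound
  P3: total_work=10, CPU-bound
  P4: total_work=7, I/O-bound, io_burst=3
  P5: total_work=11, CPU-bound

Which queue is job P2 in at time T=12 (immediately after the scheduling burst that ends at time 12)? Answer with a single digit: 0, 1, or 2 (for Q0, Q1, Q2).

Answer: 1

Derivation:
t=0-2: P1@Q0 runs 2, rem=2, I/O yield, promote→Q0. Q0=[P2,P3,P4,P5,P1] Q1=[] Q2=[]
t=2-4: P2@Q0 runs 2, rem=5, quantum used, demote→Q1. Q0=[P3,P4,P5,P1] Q1=[P2] Q2=[]
t=4-6: P3@Q0 runs 2, rem=8, quantum used, demote→Q1. Q0=[P4,P5,P1] Q1=[P2,P3] Q2=[]
t=6-8: P4@Q0 runs 2, rem=5, quantum used, demote→Q1. Q0=[P5,P1] Q1=[P2,P3,P4] Q2=[]
t=8-10: P5@Q0 runs 2, rem=9, quantum used, demote→Q1. Q0=[P1] Q1=[P2,P3,P4,P5] Q2=[]
t=10-12: P1@Q0 runs 2, rem=0, completes. Q0=[] Q1=[P2,P3,P4,P5] Q2=[]
t=12-17: P2@Q1 runs 5, rem=0, completes. Q0=[] Q1=[P3,P4,P5] Q2=[]
t=17-23: P3@Q1 runs 6, rem=2, quantum used, demote→Q2. Q0=[] Q1=[P4,P5] Q2=[P3]
t=23-26: P4@Q1 runs 3, rem=2, I/O yield, promote→Q0. Q0=[P4] Q1=[P5] Q2=[P3]
t=26-28: P4@Q0 runs 2, rem=0, completes. Q0=[] Q1=[P5] Q2=[P3]
t=28-34: P5@Q1 runs 6, rem=3, quantum used, demote→Q2. Q0=[] Q1=[] Q2=[P3,P5]
t=34-36: P3@Q2 runs 2, rem=0, completes. Q0=[] Q1=[] Q2=[P5]
t=36-39: P5@Q2 runs 3, rem=0, completes. Q0=[] Q1=[] Q2=[]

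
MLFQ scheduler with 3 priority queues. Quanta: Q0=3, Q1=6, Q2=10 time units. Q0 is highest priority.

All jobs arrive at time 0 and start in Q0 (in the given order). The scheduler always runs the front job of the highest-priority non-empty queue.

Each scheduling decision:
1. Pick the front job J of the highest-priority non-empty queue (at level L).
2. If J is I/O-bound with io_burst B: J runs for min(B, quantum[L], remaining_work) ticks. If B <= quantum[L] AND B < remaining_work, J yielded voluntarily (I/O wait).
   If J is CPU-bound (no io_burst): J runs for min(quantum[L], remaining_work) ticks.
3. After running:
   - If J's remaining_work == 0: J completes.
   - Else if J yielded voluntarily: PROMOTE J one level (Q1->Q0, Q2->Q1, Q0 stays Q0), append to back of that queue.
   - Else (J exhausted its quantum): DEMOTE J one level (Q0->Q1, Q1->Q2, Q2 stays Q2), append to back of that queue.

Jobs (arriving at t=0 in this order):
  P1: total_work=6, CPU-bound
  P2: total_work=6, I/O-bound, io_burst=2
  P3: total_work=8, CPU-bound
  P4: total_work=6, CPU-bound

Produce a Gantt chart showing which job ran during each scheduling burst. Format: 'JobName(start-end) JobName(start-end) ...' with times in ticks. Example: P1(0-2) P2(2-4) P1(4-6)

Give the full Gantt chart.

t=0-3: P1@Q0 runs 3, rem=3, quantum used, demote→Q1. Q0=[P2,P3,P4] Q1=[P1] Q2=[]
t=3-5: P2@Q0 runs 2, rem=4, I/O yield, promote→Q0. Q0=[P3,P4,P2] Q1=[P1] Q2=[]
t=5-8: P3@Q0 runs 3, rem=5, quantum used, demote→Q1. Q0=[P4,P2] Q1=[P1,P3] Q2=[]
t=8-11: P4@Q0 runs 3, rem=3, quantum used, demote→Q1. Q0=[P2] Q1=[P1,P3,P4] Q2=[]
t=11-13: P2@Q0 runs 2, rem=2, I/O yield, promote→Q0. Q0=[P2] Q1=[P1,P3,P4] Q2=[]
t=13-15: P2@Q0 runs 2, rem=0, completes. Q0=[] Q1=[P1,P3,P4] Q2=[]
t=15-18: P1@Q1 runs 3, rem=0, completes. Q0=[] Q1=[P3,P4] Q2=[]
t=18-23: P3@Q1 runs 5, rem=0, completes. Q0=[] Q1=[P4] Q2=[]
t=23-26: P4@Q1 runs 3, rem=0, completes. Q0=[] Q1=[] Q2=[]

Answer: P1(0-3) P2(3-5) P3(5-8) P4(8-11) P2(11-13) P2(13-15) P1(15-18) P3(18-23) P4(23-26)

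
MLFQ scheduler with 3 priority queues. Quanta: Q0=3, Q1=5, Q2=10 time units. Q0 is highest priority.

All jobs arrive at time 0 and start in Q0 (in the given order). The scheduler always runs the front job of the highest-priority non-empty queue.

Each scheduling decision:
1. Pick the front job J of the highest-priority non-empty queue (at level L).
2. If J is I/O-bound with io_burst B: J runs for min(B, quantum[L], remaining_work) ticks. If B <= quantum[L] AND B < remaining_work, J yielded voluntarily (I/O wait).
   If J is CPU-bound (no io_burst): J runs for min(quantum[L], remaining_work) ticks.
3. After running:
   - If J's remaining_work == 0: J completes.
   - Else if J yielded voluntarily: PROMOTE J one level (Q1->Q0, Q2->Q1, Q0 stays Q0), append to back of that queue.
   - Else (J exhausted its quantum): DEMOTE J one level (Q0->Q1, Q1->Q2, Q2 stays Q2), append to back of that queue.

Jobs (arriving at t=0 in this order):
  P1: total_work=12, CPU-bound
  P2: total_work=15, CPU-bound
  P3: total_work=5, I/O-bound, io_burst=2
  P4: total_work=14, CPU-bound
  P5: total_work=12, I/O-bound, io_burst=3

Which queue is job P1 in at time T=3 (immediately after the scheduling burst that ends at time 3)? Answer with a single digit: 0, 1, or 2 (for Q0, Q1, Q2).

t=0-3: P1@Q0 runs 3, rem=9, quantum used, demote→Q1. Q0=[P2,P3,P4,P5] Q1=[P1] Q2=[]
t=3-6: P2@Q0 runs 3, rem=12, quantum used, demote→Q1. Q0=[P3,P4,P5] Q1=[P1,P2] Q2=[]
t=6-8: P3@Q0 runs 2, rem=3, I/O yield, promote→Q0. Q0=[P4,P5,P3] Q1=[P1,P2] Q2=[]
t=8-11: P4@Q0 runs 3, rem=11, quantum used, demote→Q1. Q0=[P5,P3] Q1=[P1,P2,P4] Q2=[]
t=11-14: P5@Q0 runs 3, rem=9, I/O yield, promote→Q0. Q0=[P3,P5] Q1=[P1,P2,P4] Q2=[]
t=14-16: P3@Q0 runs 2, rem=1, I/O yield, promote→Q0. Q0=[P5,P3] Q1=[P1,P2,P4] Q2=[]
t=16-19: P5@Q0 runs 3, rem=6, I/O yield, promote→Q0. Q0=[P3,P5] Q1=[P1,P2,P4] Q2=[]
t=19-20: P3@Q0 runs 1, rem=0, completes. Q0=[P5] Q1=[P1,P2,P4] Q2=[]
t=20-23: P5@Q0 runs 3, rem=3, I/O yield, promote→Q0. Q0=[P5] Q1=[P1,P2,P4] Q2=[]
t=23-26: P5@Q0 runs 3, rem=0, completes. Q0=[] Q1=[P1,P2,P4] Q2=[]
t=26-31: P1@Q1 runs 5, rem=4, quantum used, demote→Q2. Q0=[] Q1=[P2,P4] Q2=[P1]
t=31-36: P2@Q1 runs 5, rem=7, quantum used, demote→Q2. Q0=[] Q1=[P4] Q2=[P1,P2]
t=36-41: P4@Q1 runs 5, rem=6, quantum used, demote→Q2. Q0=[] Q1=[] Q2=[P1,P2,P4]
t=41-45: P1@Q2 runs 4, rem=0, completes. Q0=[] Q1=[] Q2=[P2,P4]
t=45-52: P2@Q2 runs 7, rem=0, completes. Q0=[] Q1=[] Q2=[P4]
t=52-58: P4@Q2 runs 6, rem=0, completes. Q0=[] Q1=[] Q2=[]

Answer: 1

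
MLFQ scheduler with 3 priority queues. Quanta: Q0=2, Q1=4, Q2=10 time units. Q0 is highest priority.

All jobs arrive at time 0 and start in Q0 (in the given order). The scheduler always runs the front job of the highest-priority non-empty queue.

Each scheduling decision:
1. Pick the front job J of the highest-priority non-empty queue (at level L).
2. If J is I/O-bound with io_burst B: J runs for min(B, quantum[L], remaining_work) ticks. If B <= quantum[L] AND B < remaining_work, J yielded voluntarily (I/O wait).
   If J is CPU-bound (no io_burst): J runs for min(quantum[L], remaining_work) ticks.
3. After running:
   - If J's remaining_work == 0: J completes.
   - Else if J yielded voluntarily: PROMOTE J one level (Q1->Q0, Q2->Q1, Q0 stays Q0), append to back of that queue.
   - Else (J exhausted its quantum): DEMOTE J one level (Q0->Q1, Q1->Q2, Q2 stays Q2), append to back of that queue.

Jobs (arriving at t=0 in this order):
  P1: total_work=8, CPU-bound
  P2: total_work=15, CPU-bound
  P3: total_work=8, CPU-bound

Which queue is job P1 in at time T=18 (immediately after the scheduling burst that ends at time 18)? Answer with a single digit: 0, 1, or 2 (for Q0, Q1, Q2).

t=0-2: P1@Q0 runs 2, rem=6, quantum used, demote→Q1. Q0=[P2,P3] Q1=[P1] Q2=[]
t=2-4: P2@Q0 runs 2, rem=13, quantum used, demote→Q1. Q0=[P3] Q1=[P1,P2] Q2=[]
t=4-6: P3@Q0 runs 2, rem=6, quantum used, demote→Q1. Q0=[] Q1=[P1,P2,P3] Q2=[]
t=6-10: P1@Q1 runs 4, rem=2, quantum used, demote→Q2. Q0=[] Q1=[P2,P3] Q2=[P1]
t=10-14: P2@Q1 runs 4, rem=9, quantum used, demote→Q2. Q0=[] Q1=[P3] Q2=[P1,P2]
t=14-18: P3@Q1 runs 4, rem=2, quantum used, demote→Q2. Q0=[] Q1=[] Q2=[P1,P2,P3]
t=18-20: P1@Q2 runs 2, rem=0, completes. Q0=[] Q1=[] Q2=[P2,P3]
t=20-29: P2@Q2 runs 9, rem=0, completes. Q0=[] Q1=[] Q2=[P3]
t=29-31: P3@Q2 runs 2, rem=0, completes. Q0=[] Q1=[] Q2=[]

Answer: 2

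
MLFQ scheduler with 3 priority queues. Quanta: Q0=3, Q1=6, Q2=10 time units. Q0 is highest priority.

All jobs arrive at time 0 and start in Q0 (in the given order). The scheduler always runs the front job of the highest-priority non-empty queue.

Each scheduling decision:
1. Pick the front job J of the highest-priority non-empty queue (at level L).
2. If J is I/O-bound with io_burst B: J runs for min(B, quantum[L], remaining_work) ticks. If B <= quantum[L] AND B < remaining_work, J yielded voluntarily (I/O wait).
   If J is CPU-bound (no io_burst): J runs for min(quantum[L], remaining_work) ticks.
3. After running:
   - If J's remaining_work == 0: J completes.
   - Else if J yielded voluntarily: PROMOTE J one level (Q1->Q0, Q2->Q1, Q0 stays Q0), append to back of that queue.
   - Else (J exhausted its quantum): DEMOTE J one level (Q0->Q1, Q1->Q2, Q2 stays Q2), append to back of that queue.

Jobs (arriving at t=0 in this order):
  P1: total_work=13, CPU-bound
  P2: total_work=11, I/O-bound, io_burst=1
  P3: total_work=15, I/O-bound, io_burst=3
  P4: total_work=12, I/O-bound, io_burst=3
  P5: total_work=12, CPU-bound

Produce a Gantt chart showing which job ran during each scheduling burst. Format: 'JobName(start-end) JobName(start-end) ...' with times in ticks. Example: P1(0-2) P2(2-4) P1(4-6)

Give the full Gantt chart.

t=0-3: P1@Q0 runs 3, rem=10, quantum used, demote→Q1. Q0=[P2,P3,P4,P5] Q1=[P1] Q2=[]
t=3-4: P2@Q0 runs 1, rem=10, I/O yield, promote→Q0. Q0=[P3,P4,P5,P2] Q1=[P1] Q2=[]
t=4-7: P3@Q0 runs 3, rem=12, I/O yield, promote→Q0. Q0=[P4,P5,P2,P3] Q1=[P1] Q2=[]
t=7-10: P4@Q0 runs 3, rem=9, I/O yield, promote→Q0. Q0=[P5,P2,P3,P4] Q1=[P1] Q2=[]
t=10-13: P5@Q0 runs 3, rem=9, quantum used, demote→Q1. Q0=[P2,P3,P4] Q1=[P1,P5] Q2=[]
t=13-14: P2@Q0 runs 1, rem=9, I/O yield, promote→Q0. Q0=[P3,P4,P2] Q1=[P1,P5] Q2=[]
t=14-17: P3@Q0 runs 3, rem=9, I/O yield, promote→Q0. Q0=[P4,P2,P3] Q1=[P1,P5] Q2=[]
t=17-20: P4@Q0 runs 3, rem=6, I/O yield, promote→Q0. Q0=[P2,P3,P4] Q1=[P1,P5] Q2=[]
t=20-21: P2@Q0 runs 1, rem=8, I/O yield, promote→Q0. Q0=[P3,P4,P2] Q1=[P1,P5] Q2=[]
t=21-24: P3@Q0 runs 3, rem=6, I/O yield, promote→Q0. Q0=[P4,P2,P3] Q1=[P1,P5] Q2=[]
t=24-27: P4@Q0 runs 3, rem=3, I/O yield, promote→Q0. Q0=[P2,P3,P4] Q1=[P1,P5] Q2=[]
t=27-28: P2@Q0 runs 1, rem=7, I/O yield, promote→Q0. Q0=[P3,P4,P2] Q1=[P1,P5] Q2=[]
t=28-31: P3@Q0 runs 3, rem=3, I/O yield, promote→Q0. Q0=[P4,P2,P3] Q1=[P1,P5] Q2=[]
t=31-34: P4@Q0 runs 3, rem=0, completes. Q0=[P2,P3] Q1=[P1,P5] Q2=[]
t=34-35: P2@Q0 runs 1, rem=6, I/O yield, promote→Q0. Q0=[P3,P2] Q1=[P1,P5] Q2=[]
t=35-38: P3@Q0 runs 3, rem=0, completes. Q0=[P2] Q1=[P1,P5] Q2=[]
t=38-39: P2@Q0 runs 1, rem=5, I/O yield, promote→Q0. Q0=[P2] Q1=[P1,P5] Q2=[]
t=39-40: P2@Q0 runs 1, rem=4, I/O yield, promote→Q0. Q0=[P2] Q1=[P1,P5] Q2=[]
t=40-41: P2@Q0 runs 1, rem=3, I/O yield, promote→Q0. Q0=[P2] Q1=[P1,P5] Q2=[]
t=41-42: P2@Q0 runs 1, rem=2, I/O yield, promote→Q0. Q0=[P2] Q1=[P1,P5] Q2=[]
t=42-43: P2@Q0 runs 1, rem=1, I/O yield, promote→Q0. Q0=[P2] Q1=[P1,P5] Q2=[]
t=43-44: P2@Q0 runs 1, rem=0, completes. Q0=[] Q1=[P1,P5] Q2=[]
t=44-50: P1@Q1 runs 6, rem=4, quantum used, demote→Q2. Q0=[] Q1=[P5] Q2=[P1]
t=50-56: P5@Q1 runs 6, rem=3, quantum used, demote→Q2. Q0=[] Q1=[] Q2=[P1,P5]
t=56-60: P1@Q2 runs 4, rem=0, completes. Q0=[] Q1=[] Q2=[P5]
t=60-63: P5@Q2 runs 3, rem=0, completes. Q0=[] Q1=[] Q2=[]

Answer: P1(0-3) P2(3-4) P3(4-7) P4(7-10) P5(10-13) P2(13-14) P3(14-17) P4(17-20) P2(20-21) P3(21-24) P4(24-27) P2(27-28) P3(28-31) P4(31-34) P2(34-35) P3(35-38) P2(38-39) P2(39-40) P2(40-41) P2(41-42) P2(42-43) P2(43-44) P1(44-50) P5(50-56) P1(56-60) P5(60-63)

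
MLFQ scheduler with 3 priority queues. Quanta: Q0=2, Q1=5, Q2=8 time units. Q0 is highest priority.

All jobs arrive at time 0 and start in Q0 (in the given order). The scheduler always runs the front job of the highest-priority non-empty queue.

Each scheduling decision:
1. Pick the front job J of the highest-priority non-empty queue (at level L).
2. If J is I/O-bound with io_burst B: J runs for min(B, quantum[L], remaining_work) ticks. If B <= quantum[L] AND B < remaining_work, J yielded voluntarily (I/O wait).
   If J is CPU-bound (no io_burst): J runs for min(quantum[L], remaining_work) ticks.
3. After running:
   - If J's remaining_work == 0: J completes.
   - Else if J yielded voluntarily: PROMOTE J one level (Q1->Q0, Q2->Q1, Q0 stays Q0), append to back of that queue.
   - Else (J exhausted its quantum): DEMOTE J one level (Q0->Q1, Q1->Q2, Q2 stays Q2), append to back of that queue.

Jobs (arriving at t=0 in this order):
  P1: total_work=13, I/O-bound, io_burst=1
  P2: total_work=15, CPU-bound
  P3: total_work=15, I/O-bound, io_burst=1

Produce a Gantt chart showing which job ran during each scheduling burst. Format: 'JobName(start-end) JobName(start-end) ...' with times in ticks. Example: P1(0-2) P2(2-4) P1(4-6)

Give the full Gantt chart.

t=0-1: P1@Q0 runs 1, rem=12, I/O yield, promote→Q0. Q0=[P2,P3,P1] Q1=[] Q2=[]
t=1-3: P2@Q0 runs 2, rem=13, quantum used, demote→Q1. Q0=[P3,P1] Q1=[P2] Q2=[]
t=3-4: P3@Q0 runs 1, rem=14, I/O yield, promote→Q0. Q0=[P1,P3] Q1=[P2] Q2=[]
t=4-5: P1@Q0 runs 1, rem=11, I/O yield, promote→Q0. Q0=[P3,P1] Q1=[P2] Q2=[]
t=5-6: P3@Q0 runs 1, rem=13, I/O yield, promote→Q0. Q0=[P1,P3] Q1=[P2] Q2=[]
t=6-7: P1@Q0 runs 1, rem=10, I/O yield, promote→Q0. Q0=[P3,P1] Q1=[P2] Q2=[]
t=7-8: P3@Q0 runs 1, rem=12, I/O yield, promote→Q0. Q0=[P1,P3] Q1=[P2] Q2=[]
t=8-9: P1@Q0 runs 1, rem=9, I/O yield, promote→Q0. Q0=[P3,P1] Q1=[P2] Q2=[]
t=9-10: P3@Q0 runs 1, rem=11, I/O yield, promote→Q0. Q0=[P1,P3] Q1=[P2] Q2=[]
t=10-11: P1@Q0 runs 1, rem=8, I/O yield, promote→Q0. Q0=[P3,P1] Q1=[P2] Q2=[]
t=11-12: P3@Q0 runs 1, rem=10, I/O yield, promote→Q0. Q0=[P1,P3] Q1=[P2] Q2=[]
t=12-13: P1@Q0 runs 1, rem=7, I/O yield, promote→Q0. Q0=[P3,P1] Q1=[P2] Q2=[]
t=13-14: P3@Q0 runs 1, rem=9, I/O yield, promote→Q0. Q0=[P1,P3] Q1=[P2] Q2=[]
t=14-15: P1@Q0 runs 1, rem=6, I/O yield, promote→Q0. Q0=[P3,P1] Q1=[P2] Q2=[]
t=15-16: P3@Q0 runs 1, rem=8, I/O yield, promote→Q0. Q0=[P1,P3] Q1=[P2] Q2=[]
t=16-17: P1@Q0 runs 1, rem=5, I/O yield, promote→Q0. Q0=[P3,P1] Q1=[P2] Q2=[]
t=17-18: P3@Q0 runs 1, rem=7, I/O yield, promote→Q0. Q0=[P1,P3] Q1=[P2] Q2=[]
t=18-19: P1@Q0 runs 1, rem=4, I/O yield, promote→Q0. Q0=[P3,P1] Q1=[P2] Q2=[]
t=19-20: P3@Q0 runs 1, rem=6, I/O yield, promote→Q0. Q0=[P1,P3] Q1=[P2] Q2=[]
t=20-21: P1@Q0 runs 1, rem=3, I/O yield, promote→Q0. Q0=[P3,P1] Q1=[P2] Q2=[]
t=21-22: P3@Q0 runs 1, rem=5, I/O yield, promote→Q0. Q0=[P1,P3] Q1=[P2] Q2=[]
t=22-23: P1@Q0 runs 1, rem=2, I/O yield, promote→Q0. Q0=[P3,P1] Q1=[P2] Q2=[]
t=23-24: P3@Q0 runs 1, rem=4, I/O yield, promote→Q0. Q0=[P1,P3] Q1=[P2] Q2=[]
t=24-25: P1@Q0 runs 1, rem=1, I/O yield, promote→Q0. Q0=[P3,P1] Q1=[P2] Q2=[]
t=25-26: P3@Q0 runs 1, rem=3, I/O yield, promote→Q0. Q0=[P1,P3] Q1=[P2] Q2=[]
t=26-27: P1@Q0 runs 1, rem=0, completes. Q0=[P3] Q1=[P2] Q2=[]
t=27-28: P3@Q0 runs 1, rem=2, I/O yield, promote→Q0. Q0=[P3] Q1=[P2] Q2=[]
t=28-29: P3@Q0 runs 1, rem=1, I/O yield, promote→Q0. Q0=[P3] Q1=[P2] Q2=[]
t=29-30: P3@Q0 runs 1, rem=0, completes. Q0=[] Q1=[P2] Q2=[]
t=30-35: P2@Q1 runs 5, rem=8, quantum used, demote→Q2. Q0=[] Q1=[] Q2=[P2]
t=35-43: P2@Q2 runs 8, rem=0, completes. Q0=[] Q1=[] Q2=[]

Answer: P1(0-1) P2(1-3) P3(3-4) P1(4-5) P3(5-6) P1(6-7) P3(7-8) P1(8-9) P3(9-10) P1(10-11) P3(11-12) P1(12-13) P3(13-14) P1(14-15) P3(15-16) P1(16-17) P3(17-18) P1(18-19) P3(19-20) P1(20-21) P3(21-22) P1(22-23) P3(23-24) P1(24-25) P3(25-26) P1(26-27) P3(27-28) P3(28-29) P3(29-30) P2(30-35) P2(35-43)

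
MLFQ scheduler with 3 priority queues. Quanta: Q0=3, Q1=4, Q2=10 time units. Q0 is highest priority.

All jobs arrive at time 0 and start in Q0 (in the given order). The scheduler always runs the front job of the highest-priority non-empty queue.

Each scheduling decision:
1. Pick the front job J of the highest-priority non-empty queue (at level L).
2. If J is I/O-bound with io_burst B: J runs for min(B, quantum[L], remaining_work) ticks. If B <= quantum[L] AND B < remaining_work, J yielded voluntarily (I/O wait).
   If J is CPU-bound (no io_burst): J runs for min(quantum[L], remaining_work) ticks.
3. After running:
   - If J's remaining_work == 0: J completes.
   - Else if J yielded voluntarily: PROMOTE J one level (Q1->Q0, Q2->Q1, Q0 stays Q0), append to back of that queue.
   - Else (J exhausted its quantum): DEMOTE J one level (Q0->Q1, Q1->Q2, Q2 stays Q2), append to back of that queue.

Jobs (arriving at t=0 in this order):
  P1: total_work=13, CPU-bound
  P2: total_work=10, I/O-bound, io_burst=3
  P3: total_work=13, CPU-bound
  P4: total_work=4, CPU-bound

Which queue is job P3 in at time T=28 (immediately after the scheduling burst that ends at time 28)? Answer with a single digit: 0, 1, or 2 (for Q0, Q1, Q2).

t=0-3: P1@Q0 runs 3, rem=10, quantum used, demote→Q1. Q0=[P2,P3,P4] Q1=[P1] Q2=[]
t=3-6: P2@Q0 runs 3, rem=7, I/O yield, promote→Q0. Q0=[P3,P4,P2] Q1=[P1] Q2=[]
t=6-9: P3@Q0 runs 3, rem=10, quantum used, demote→Q1. Q0=[P4,P2] Q1=[P1,P3] Q2=[]
t=9-12: P4@Q0 runs 3, rem=1, quantum used, demote→Q1. Q0=[P2] Q1=[P1,P3,P4] Q2=[]
t=12-15: P2@Q0 runs 3, rem=4, I/O yield, promote→Q0. Q0=[P2] Q1=[P1,P3,P4] Q2=[]
t=15-18: P2@Q0 runs 3, rem=1, I/O yield, promote→Q0. Q0=[P2] Q1=[P1,P3,P4] Q2=[]
t=18-19: P2@Q0 runs 1, rem=0, completes. Q0=[] Q1=[P1,P3,P4] Q2=[]
t=19-23: P1@Q1 runs 4, rem=6, quantum used, demote→Q2. Q0=[] Q1=[P3,P4] Q2=[P1]
t=23-27: P3@Q1 runs 4, rem=6, quantum used, demote→Q2. Q0=[] Q1=[P4] Q2=[P1,P3]
t=27-28: P4@Q1 runs 1, rem=0, completes. Q0=[] Q1=[] Q2=[P1,P3]
t=28-34: P1@Q2 runs 6, rem=0, completes. Q0=[] Q1=[] Q2=[P3]
t=34-40: P3@Q2 runs 6, rem=0, completes. Q0=[] Q1=[] Q2=[]

Answer: 2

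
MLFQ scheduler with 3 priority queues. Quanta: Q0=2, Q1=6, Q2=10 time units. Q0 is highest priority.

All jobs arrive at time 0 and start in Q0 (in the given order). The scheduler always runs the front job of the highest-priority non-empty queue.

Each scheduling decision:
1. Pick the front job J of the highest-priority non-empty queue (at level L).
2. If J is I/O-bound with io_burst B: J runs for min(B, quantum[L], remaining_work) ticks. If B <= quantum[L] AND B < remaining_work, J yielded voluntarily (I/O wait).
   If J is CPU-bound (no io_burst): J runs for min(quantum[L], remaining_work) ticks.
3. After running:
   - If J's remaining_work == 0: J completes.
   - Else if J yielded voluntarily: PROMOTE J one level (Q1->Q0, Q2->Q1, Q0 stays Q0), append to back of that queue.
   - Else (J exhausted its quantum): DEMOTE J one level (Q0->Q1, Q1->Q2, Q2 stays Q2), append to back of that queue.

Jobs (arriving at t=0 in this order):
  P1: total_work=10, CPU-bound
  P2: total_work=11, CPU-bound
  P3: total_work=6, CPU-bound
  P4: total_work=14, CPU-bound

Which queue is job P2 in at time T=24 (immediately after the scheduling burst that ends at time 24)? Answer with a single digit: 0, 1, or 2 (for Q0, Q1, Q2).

Answer: 2

Derivation:
t=0-2: P1@Q0 runs 2, rem=8, quantum used, demote→Q1. Q0=[P2,P3,P4] Q1=[P1] Q2=[]
t=2-4: P2@Q0 runs 2, rem=9, quantum used, demote→Q1. Q0=[P3,P4] Q1=[P1,P2] Q2=[]
t=4-6: P3@Q0 runs 2, rem=4, quantum used, demote→Q1. Q0=[P4] Q1=[P1,P2,P3] Q2=[]
t=6-8: P4@Q0 runs 2, rem=12, quantum used, demote→Q1. Q0=[] Q1=[P1,P2,P3,P4] Q2=[]
t=8-14: P1@Q1 runs 6, rem=2, quantum used, demote→Q2. Q0=[] Q1=[P2,P3,P4] Q2=[P1]
t=14-20: P2@Q1 runs 6, rem=3, quantum used, demote→Q2. Q0=[] Q1=[P3,P4] Q2=[P1,P2]
t=20-24: P3@Q1 runs 4, rem=0, completes. Q0=[] Q1=[P4] Q2=[P1,P2]
t=24-30: P4@Q1 runs 6, rem=6, quantum used, demote→Q2. Q0=[] Q1=[] Q2=[P1,P2,P4]
t=30-32: P1@Q2 runs 2, rem=0, completes. Q0=[] Q1=[] Q2=[P2,P4]
t=32-35: P2@Q2 runs 3, rem=0, completes. Q0=[] Q1=[] Q2=[P4]
t=35-41: P4@Q2 runs 6, rem=0, completes. Q0=[] Q1=[] Q2=[]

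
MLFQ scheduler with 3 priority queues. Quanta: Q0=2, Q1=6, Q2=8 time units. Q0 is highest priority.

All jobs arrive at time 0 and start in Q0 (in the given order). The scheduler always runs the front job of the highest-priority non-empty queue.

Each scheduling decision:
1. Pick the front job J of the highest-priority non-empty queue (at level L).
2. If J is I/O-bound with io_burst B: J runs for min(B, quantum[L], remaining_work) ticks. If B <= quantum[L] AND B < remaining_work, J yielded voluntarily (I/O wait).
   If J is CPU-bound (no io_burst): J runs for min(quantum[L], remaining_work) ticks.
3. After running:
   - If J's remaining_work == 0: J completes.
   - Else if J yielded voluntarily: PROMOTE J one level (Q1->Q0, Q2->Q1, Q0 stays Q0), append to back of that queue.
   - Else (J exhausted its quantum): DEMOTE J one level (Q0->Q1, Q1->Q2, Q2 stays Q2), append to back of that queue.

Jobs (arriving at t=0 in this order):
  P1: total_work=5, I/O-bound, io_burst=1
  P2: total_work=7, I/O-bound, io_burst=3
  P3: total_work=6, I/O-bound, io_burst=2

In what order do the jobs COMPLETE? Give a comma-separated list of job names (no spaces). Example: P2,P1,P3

Answer: P3,P1,P2

Derivation:
t=0-1: P1@Q0 runs 1, rem=4, I/O yield, promote→Q0. Q0=[P2,P3,P1] Q1=[] Q2=[]
t=1-3: P2@Q0 runs 2, rem=5, quantum used, demote→Q1. Q0=[P3,P1] Q1=[P2] Q2=[]
t=3-5: P3@Q0 runs 2, rem=4, I/O yield, promote→Q0. Q0=[P1,P3] Q1=[P2] Q2=[]
t=5-6: P1@Q0 runs 1, rem=3, I/O yield, promote→Q0. Q0=[P3,P1] Q1=[P2] Q2=[]
t=6-8: P3@Q0 runs 2, rem=2, I/O yield, promote→Q0. Q0=[P1,P3] Q1=[P2] Q2=[]
t=8-9: P1@Q0 runs 1, rem=2, I/O yield, promote→Q0. Q0=[P3,P1] Q1=[P2] Q2=[]
t=9-11: P3@Q0 runs 2, rem=0, completes. Q0=[P1] Q1=[P2] Q2=[]
t=11-12: P1@Q0 runs 1, rem=1, I/O yield, promote→Q0. Q0=[P1] Q1=[P2] Q2=[]
t=12-13: P1@Q0 runs 1, rem=0, completes. Q0=[] Q1=[P2] Q2=[]
t=13-16: P2@Q1 runs 3, rem=2, I/O yield, promote→Q0. Q0=[P2] Q1=[] Q2=[]
t=16-18: P2@Q0 runs 2, rem=0, completes. Q0=[] Q1=[] Q2=[]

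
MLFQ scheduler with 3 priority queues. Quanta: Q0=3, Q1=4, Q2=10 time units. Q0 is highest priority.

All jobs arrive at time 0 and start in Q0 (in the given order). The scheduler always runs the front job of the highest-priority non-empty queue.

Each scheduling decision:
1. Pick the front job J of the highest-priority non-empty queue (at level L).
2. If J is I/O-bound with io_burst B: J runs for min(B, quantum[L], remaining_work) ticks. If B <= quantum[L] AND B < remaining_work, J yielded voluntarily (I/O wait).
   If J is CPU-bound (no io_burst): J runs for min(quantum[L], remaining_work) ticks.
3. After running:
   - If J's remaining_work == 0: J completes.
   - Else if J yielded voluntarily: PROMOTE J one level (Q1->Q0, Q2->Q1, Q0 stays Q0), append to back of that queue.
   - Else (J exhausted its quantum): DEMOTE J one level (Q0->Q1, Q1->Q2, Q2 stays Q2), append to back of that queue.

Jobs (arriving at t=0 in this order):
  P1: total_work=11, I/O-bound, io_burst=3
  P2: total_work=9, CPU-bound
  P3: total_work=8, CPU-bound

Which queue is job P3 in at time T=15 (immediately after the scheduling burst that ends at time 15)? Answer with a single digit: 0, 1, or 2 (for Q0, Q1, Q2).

t=0-3: P1@Q0 runs 3, rem=8, I/O yield, promote→Q0. Q0=[P2,P3,P1] Q1=[] Q2=[]
t=3-6: P2@Q0 runs 3, rem=6, quantum used, demote→Q1. Q0=[P3,P1] Q1=[P2] Q2=[]
t=6-9: P3@Q0 runs 3, rem=5, quantum used, demote→Q1. Q0=[P1] Q1=[P2,P3] Q2=[]
t=9-12: P1@Q0 runs 3, rem=5, I/O yield, promote→Q0. Q0=[P1] Q1=[P2,P3] Q2=[]
t=12-15: P1@Q0 runs 3, rem=2, I/O yield, promote→Q0. Q0=[P1] Q1=[P2,P3] Q2=[]
t=15-17: P1@Q0 runs 2, rem=0, completes. Q0=[] Q1=[P2,P3] Q2=[]
t=17-21: P2@Q1 runs 4, rem=2, quantum used, demote→Q2. Q0=[] Q1=[P3] Q2=[P2]
t=21-25: P3@Q1 runs 4, rem=1, quantum used, demote→Q2. Q0=[] Q1=[] Q2=[P2,P3]
t=25-27: P2@Q2 runs 2, rem=0, completes. Q0=[] Q1=[] Q2=[P3]
t=27-28: P3@Q2 runs 1, rem=0, completes. Q0=[] Q1=[] Q2=[]

Answer: 1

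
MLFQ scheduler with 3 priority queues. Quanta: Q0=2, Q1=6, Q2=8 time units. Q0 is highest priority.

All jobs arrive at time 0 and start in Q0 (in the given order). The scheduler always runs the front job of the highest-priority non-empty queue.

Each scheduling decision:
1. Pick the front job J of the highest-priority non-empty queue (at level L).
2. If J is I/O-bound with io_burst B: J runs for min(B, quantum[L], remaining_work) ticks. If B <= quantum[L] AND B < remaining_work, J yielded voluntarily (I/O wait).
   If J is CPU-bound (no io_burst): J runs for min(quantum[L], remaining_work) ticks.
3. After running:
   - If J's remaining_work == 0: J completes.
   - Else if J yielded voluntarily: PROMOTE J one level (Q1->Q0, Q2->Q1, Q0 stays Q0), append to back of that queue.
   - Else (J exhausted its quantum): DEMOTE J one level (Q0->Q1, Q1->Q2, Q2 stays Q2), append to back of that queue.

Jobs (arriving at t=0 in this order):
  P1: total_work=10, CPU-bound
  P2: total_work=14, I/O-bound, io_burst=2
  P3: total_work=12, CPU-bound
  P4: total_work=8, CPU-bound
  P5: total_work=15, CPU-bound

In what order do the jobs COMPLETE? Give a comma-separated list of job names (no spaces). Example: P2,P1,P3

t=0-2: P1@Q0 runs 2, rem=8, quantum used, demote→Q1. Q0=[P2,P3,P4,P5] Q1=[P1] Q2=[]
t=2-4: P2@Q0 runs 2, rem=12, I/O yield, promote→Q0. Q0=[P3,P4,P5,P2] Q1=[P1] Q2=[]
t=4-6: P3@Q0 runs 2, rem=10, quantum used, demote→Q1. Q0=[P4,P5,P2] Q1=[P1,P3] Q2=[]
t=6-8: P4@Q0 runs 2, rem=6, quantum used, demote→Q1. Q0=[P5,P2] Q1=[P1,P3,P4] Q2=[]
t=8-10: P5@Q0 runs 2, rem=13, quantum used, demote→Q1. Q0=[P2] Q1=[P1,P3,P4,P5] Q2=[]
t=10-12: P2@Q0 runs 2, rem=10, I/O yield, promote→Q0. Q0=[P2] Q1=[P1,P3,P4,P5] Q2=[]
t=12-14: P2@Q0 runs 2, rem=8, I/O yield, promote→Q0. Q0=[P2] Q1=[P1,P3,P4,P5] Q2=[]
t=14-16: P2@Q0 runs 2, rem=6, I/O yield, promote→Q0. Q0=[P2] Q1=[P1,P3,P4,P5] Q2=[]
t=16-18: P2@Q0 runs 2, rem=4, I/O yield, promote→Q0. Q0=[P2] Q1=[P1,P3,P4,P5] Q2=[]
t=18-20: P2@Q0 runs 2, rem=2, I/O yield, promote→Q0. Q0=[P2] Q1=[P1,P3,P4,P5] Q2=[]
t=20-22: P2@Q0 runs 2, rem=0, completes. Q0=[] Q1=[P1,P3,P4,P5] Q2=[]
t=22-28: P1@Q1 runs 6, rem=2, quantum used, demote→Q2. Q0=[] Q1=[P3,P4,P5] Q2=[P1]
t=28-34: P3@Q1 runs 6, rem=4, quantum used, demote→Q2. Q0=[] Q1=[P4,P5] Q2=[P1,P3]
t=34-40: P4@Q1 runs 6, rem=0, completes. Q0=[] Q1=[P5] Q2=[P1,P3]
t=40-46: P5@Q1 runs 6, rem=7, quantum used, demote→Q2. Q0=[] Q1=[] Q2=[P1,P3,P5]
t=46-48: P1@Q2 runs 2, rem=0, completes. Q0=[] Q1=[] Q2=[P3,P5]
t=48-52: P3@Q2 runs 4, rem=0, completes. Q0=[] Q1=[] Q2=[P5]
t=52-59: P5@Q2 runs 7, rem=0, completes. Q0=[] Q1=[] Q2=[]

Answer: P2,P4,P1,P3,P5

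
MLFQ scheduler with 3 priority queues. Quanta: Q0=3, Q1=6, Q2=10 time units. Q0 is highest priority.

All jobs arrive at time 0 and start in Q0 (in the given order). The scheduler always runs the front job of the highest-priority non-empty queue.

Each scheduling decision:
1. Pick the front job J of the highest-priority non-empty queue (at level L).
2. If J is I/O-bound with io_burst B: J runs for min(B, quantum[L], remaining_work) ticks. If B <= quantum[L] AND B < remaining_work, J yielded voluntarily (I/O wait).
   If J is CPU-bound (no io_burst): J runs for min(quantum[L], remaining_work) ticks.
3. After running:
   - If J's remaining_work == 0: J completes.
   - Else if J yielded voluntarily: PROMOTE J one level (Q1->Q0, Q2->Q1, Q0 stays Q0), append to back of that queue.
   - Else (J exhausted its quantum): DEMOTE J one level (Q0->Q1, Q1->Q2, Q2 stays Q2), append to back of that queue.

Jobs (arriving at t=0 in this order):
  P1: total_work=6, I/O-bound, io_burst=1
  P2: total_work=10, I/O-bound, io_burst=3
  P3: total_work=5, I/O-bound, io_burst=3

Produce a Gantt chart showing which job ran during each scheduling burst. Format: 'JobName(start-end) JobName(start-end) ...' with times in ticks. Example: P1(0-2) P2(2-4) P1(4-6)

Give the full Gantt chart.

Answer: P1(0-1) P2(1-4) P3(4-7) P1(7-8) P2(8-11) P3(11-13) P1(13-14) P2(14-17) P1(17-18) P2(18-19) P1(19-20) P1(20-21)

Derivation:
t=0-1: P1@Q0 runs 1, rem=5, I/O yield, promote→Q0. Q0=[P2,P3,P1] Q1=[] Q2=[]
t=1-4: P2@Q0 runs 3, rem=7, I/O yield, promote→Q0. Q0=[P3,P1,P2] Q1=[] Q2=[]
t=4-7: P3@Q0 runs 3, rem=2, I/O yield, promote→Q0. Q0=[P1,P2,P3] Q1=[] Q2=[]
t=7-8: P1@Q0 runs 1, rem=4, I/O yield, promote→Q0. Q0=[P2,P3,P1] Q1=[] Q2=[]
t=8-11: P2@Q0 runs 3, rem=4, I/O yield, promote→Q0. Q0=[P3,P1,P2] Q1=[] Q2=[]
t=11-13: P3@Q0 runs 2, rem=0, completes. Q0=[P1,P2] Q1=[] Q2=[]
t=13-14: P1@Q0 runs 1, rem=3, I/O yield, promote→Q0. Q0=[P2,P1] Q1=[] Q2=[]
t=14-17: P2@Q0 runs 3, rem=1, I/O yield, promote→Q0. Q0=[P1,P2] Q1=[] Q2=[]
t=17-18: P1@Q0 runs 1, rem=2, I/O yield, promote→Q0. Q0=[P2,P1] Q1=[] Q2=[]
t=18-19: P2@Q0 runs 1, rem=0, completes. Q0=[P1] Q1=[] Q2=[]
t=19-20: P1@Q0 runs 1, rem=1, I/O yield, promote→Q0. Q0=[P1] Q1=[] Q2=[]
t=20-21: P1@Q0 runs 1, rem=0, completes. Q0=[] Q1=[] Q2=[]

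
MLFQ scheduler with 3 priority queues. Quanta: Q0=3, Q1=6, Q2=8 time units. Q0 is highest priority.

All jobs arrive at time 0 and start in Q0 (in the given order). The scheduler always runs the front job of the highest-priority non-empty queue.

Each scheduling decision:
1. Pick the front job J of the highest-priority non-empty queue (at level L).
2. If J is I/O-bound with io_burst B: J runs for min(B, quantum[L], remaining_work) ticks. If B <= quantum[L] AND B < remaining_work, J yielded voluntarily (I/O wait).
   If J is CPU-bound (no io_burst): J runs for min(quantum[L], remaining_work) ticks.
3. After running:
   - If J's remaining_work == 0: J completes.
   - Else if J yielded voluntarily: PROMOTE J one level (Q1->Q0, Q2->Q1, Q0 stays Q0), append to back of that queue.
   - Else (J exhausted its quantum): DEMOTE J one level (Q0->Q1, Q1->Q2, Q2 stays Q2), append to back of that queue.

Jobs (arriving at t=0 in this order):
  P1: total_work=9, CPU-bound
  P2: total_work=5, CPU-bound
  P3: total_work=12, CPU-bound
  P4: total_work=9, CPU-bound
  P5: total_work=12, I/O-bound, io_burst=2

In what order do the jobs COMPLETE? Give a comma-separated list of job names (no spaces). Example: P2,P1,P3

t=0-3: P1@Q0 runs 3, rem=6, quantum used, demote→Q1. Q0=[P2,P3,P4,P5] Q1=[P1] Q2=[]
t=3-6: P2@Q0 runs 3, rem=2, quantum used, demote→Q1. Q0=[P3,P4,P5] Q1=[P1,P2] Q2=[]
t=6-9: P3@Q0 runs 3, rem=9, quantum used, demote→Q1. Q0=[P4,P5] Q1=[P1,P2,P3] Q2=[]
t=9-12: P4@Q0 runs 3, rem=6, quantum used, demote→Q1. Q0=[P5] Q1=[P1,P2,P3,P4] Q2=[]
t=12-14: P5@Q0 runs 2, rem=10, I/O yield, promote→Q0. Q0=[P5] Q1=[P1,P2,P3,P4] Q2=[]
t=14-16: P5@Q0 runs 2, rem=8, I/O yield, promote→Q0. Q0=[P5] Q1=[P1,P2,P3,P4] Q2=[]
t=16-18: P5@Q0 runs 2, rem=6, I/O yield, promote→Q0. Q0=[P5] Q1=[P1,P2,P3,P4] Q2=[]
t=18-20: P5@Q0 runs 2, rem=4, I/O yield, promote→Q0. Q0=[P5] Q1=[P1,P2,P3,P4] Q2=[]
t=20-22: P5@Q0 runs 2, rem=2, I/O yield, promote→Q0. Q0=[P5] Q1=[P1,P2,P3,P4] Q2=[]
t=22-24: P5@Q0 runs 2, rem=0, completes. Q0=[] Q1=[P1,P2,P3,P4] Q2=[]
t=24-30: P1@Q1 runs 6, rem=0, completes. Q0=[] Q1=[P2,P3,P4] Q2=[]
t=30-32: P2@Q1 runs 2, rem=0, completes. Q0=[] Q1=[P3,P4] Q2=[]
t=32-38: P3@Q1 runs 6, rem=3, quantum used, demote→Q2. Q0=[] Q1=[P4] Q2=[P3]
t=38-44: P4@Q1 runs 6, rem=0, completes. Q0=[] Q1=[] Q2=[P3]
t=44-47: P3@Q2 runs 3, rem=0, completes. Q0=[] Q1=[] Q2=[]

Answer: P5,P1,P2,P4,P3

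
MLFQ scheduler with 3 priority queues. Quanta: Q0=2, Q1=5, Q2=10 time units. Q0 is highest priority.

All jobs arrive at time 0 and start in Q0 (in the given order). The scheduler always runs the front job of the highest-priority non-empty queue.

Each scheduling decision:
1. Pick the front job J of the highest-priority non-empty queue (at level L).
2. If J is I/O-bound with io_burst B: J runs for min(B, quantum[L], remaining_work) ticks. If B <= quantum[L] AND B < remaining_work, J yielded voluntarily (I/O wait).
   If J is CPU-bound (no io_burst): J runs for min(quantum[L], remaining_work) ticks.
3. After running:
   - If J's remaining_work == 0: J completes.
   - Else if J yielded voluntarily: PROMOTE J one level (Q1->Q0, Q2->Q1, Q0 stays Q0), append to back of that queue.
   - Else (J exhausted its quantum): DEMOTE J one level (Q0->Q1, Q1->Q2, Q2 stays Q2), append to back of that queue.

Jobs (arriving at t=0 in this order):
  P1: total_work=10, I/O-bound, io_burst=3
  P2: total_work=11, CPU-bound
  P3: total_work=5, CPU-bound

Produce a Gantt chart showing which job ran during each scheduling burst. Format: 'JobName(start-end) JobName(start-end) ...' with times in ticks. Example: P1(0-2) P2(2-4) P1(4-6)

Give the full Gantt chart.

t=0-2: P1@Q0 runs 2, rem=8, quantum used, demote→Q1. Q0=[P2,P3] Q1=[P1] Q2=[]
t=2-4: P2@Q0 runs 2, rem=9, quantum used, demote→Q1. Q0=[P3] Q1=[P1,P2] Q2=[]
t=4-6: P3@Q0 runs 2, rem=3, quantum used, demote→Q1. Q0=[] Q1=[P1,P2,P3] Q2=[]
t=6-9: P1@Q1 runs 3, rem=5, I/O yield, promote→Q0. Q0=[P1] Q1=[P2,P3] Q2=[]
t=9-11: P1@Q0 runs 2, rem=3, quantum used, demote→Q1. Q0=[] Q1=[P2,P3,P1] Q2=[]
t=11-16: P2@Q1 runs 5, rem=4, quantum used, demote→Q2. Q0=[] Q1=[P3,P1] Q2=[P2]
t=16-19: P3@Q1 runs 3, rem=0, completes. Q0=[] Q1=[P1] Q2=[P2]
t=19-22: P1@Q1 runs 3, rem=0, completes. Q0=[] Q1=[] Q2=[P2]
t=22-26: P2@Q2 runs 4, rem=0, completes. Q0=[] Q1=[] Q2=[]

Answer: P1(0-2) P2(2-4) P3(4-6) P1(6-9) P1(9-11) P2(11-16) P3(16-19) P1(19-22) P2(22-26)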